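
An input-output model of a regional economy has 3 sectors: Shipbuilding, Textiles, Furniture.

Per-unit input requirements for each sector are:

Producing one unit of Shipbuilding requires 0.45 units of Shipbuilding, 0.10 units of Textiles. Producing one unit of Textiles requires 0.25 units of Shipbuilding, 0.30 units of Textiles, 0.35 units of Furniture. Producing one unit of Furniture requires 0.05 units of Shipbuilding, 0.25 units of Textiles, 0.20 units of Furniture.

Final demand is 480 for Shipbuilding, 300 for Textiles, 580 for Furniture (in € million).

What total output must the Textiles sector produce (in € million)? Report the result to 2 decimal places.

x_2 = 1062.68

I − A =
  [   0.55    -0.25    -0.05]
  [  -0.10     0.70    -0.25]
  [   0.00    -0.35     0.80]
Cofactors of I−A, C_ij = (−1)^(i+j)·(minor ij) (rows/columns in the sector order above):
  C_11 = (0.70)(0.80) − (-0.25)(-0.35) = 0.4725
  C_12 = −[(-0.10)(0.80) − (-0.25)(0.00)] = 0.0800
  C_13 = (-0.10)(-0.35) − (0.70)(0.00) = 0.0350
  C_21 = −[(-0.25)(0.80) − (-0.05)(-0.35)] = 0.2175
  C_22 = (0.55)(0.80) − (-0.05)(0.00) = 0.4400
  C_23 = −[(0.55)(-0.35) − (-0.25)(0.00)] = 0.1925
  C_31 = (-0.25)(-0.25) − (-0.05)(0.70) = 0.0975
  C_32 = −[(0.55)(-0.25) − (-0.05)(-0.10)] = 0.1425
  C_33 = (0.55)(0.70) − (-0.25)(-0.10) = 0.3600
det(I−A) = Σ_j (I−A)_1j·C_1j = (0.55)(0.4725) + (-0.25)(0.0800) + (-0.05)(0.0350) = 0.238125
adj(I−A) = Cᵀ =
  [ 0.4725   0.2175   0.0975]
  [ 0.0800   0.4400   0.1425]
  [ 0.0350   0.1925   0.3600]
(I − A)⁻¹ = adj(I−A) / det(I−A) ≈
  [   1.9843     0.9134     0.4094]
  [   0.3360     1.8478     0.5984]
  [   0.1470     0.8084     1.5118]
x = (I − A)⁻¹ d = adj(I−A)·d / det(I−A), with det(I−A) = 0.238125:
  x_1 = (0.4725·480 + 0.2175·300 + 0.0975·580) / 0.238125 = 348.60 / 0.238125 ≈ 1463.94
  x_2 = (0.0800·480 + 0.4400·300 + 0.1425·580) / 0.238125 = 253.05 / 0.238125 ≈ 1062.68
  x_3 = (0.0350·480 + 0.1925·300 + 0.3600·580) / 0.238125 = 283.35 / 0.238125 ≈ 1189.92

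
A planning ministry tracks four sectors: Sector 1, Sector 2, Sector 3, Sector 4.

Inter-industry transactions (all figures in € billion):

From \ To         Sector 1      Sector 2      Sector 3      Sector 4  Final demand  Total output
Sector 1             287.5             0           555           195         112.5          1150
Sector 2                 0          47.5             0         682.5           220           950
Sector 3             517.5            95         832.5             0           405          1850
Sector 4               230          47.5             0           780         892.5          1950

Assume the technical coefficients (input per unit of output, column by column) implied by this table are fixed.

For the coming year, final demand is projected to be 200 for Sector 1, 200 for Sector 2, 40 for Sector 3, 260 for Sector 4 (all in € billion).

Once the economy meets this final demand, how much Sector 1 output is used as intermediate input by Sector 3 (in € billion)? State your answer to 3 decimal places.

z_13 = 200.179

Technical coefficients a_ij = z_ij / X_j:
  a_11 = 287.5/1150 = 0.25, a_21 = 0/1150 = 0.00, a_31 = 517.5/1150 = 0.45, a_41 = 230/1150 = 0.20
  a_12 = 0/950 = 0.00, a_22 = 47.5/950 = 0.05, a_32 = 95/950 = 0.10, a_42 = 47.5/950 = 0.05
  a_13 = 555/1850 = 0.30, a_23 = 0/1850 = 0.00, a_33 = 832.5/1850 = 0.45, a_43 = 0/1850 = 0.00
  a_14 = 195/1950 = 0.10, a_24 = 682.5/1950 = 0.35, a_34 = 0/1950 = 0.00, a_44 = 780/1950 = 0.40
I − A =
  [   0.75     0.00    -0.30    -0.10]
  [   0.00     0.95     0.00    -0.35]
  [  -0.45    -0.10     0.55     0.00]
  [  -0.20    -0.05     0.00     0.60]
Compute the cofactors C_ij = (−1)^(i+j)·(3×3 minor ij) of I−A; the adjugate is their transpose:
adj(I−A) = Cᵀ =
  [ 0.303875   0.020750   0.165750   0.062750]
  [ 0.038500   0.155500   0.021000   0.097125]
  [ 0.255625   0.045250   0.395375   0.069000]
  [ 0.104500   0.019875   0.057000   0.263625]
det(I−A) = Σ_j (I−A)_1j·C_1j = (0.75)(0.303875) + (0.00)(0.038500) + (-0.30)(0.255625) + (-0.10)(0.104500) = 0.14076875
(I − A)⁻¹ = adj(I−A) / det(I−A) ≈
  [   2.1587     0.1474     1.1775     0.4458]
  [   0.2735     1.1046     0.1492     0.6900]
  [   1.8159     0.3214     2.8087     0.4902]
  [   0.7424     0.1412     0.4049     1.8728]
First solve x = (I − A)⁻¹ d = adj(I−A)·d / det(I−A); in particular x_3 = (0.255625·200 + 0.045250·200 + 0.395375·40 + 0.069000·260) / 0.14076875 = 93.93 / 0.14076875 ≈ 667.26457.
Intermediate flow from 1 to 3: z_13 = a_13 · x_3 = 0.30 × 93.93 / 0.14076875 = 28.179 / 0.14076875 ≈ 200.179.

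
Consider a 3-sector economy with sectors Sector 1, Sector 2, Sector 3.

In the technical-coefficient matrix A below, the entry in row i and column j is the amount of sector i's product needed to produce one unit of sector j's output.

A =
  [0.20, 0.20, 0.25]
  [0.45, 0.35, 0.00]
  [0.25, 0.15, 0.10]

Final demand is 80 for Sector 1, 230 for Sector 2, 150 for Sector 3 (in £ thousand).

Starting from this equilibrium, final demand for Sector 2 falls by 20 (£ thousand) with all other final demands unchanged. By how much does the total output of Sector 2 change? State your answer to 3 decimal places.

Δx_2 = -39.909

I − A =
  [   0.80    -0.20    -0.25]
  [  -0.45     0.65     0.00]
  [  -0.25    -0.15     0.90]
Cofactors of I−A, C_ij = (−1)^(i+j)·(minor ij) (rows/columns in the sector order above):
  C_11 = (0.65)(0.90) − (0.00)(-0.15) = 0.5850
  C_12 = −[(-0.45)(0.90) − (0.00)(-0.25)] = 0.4050
  C_13 = (-0.45)(-0.15) − (0.65)(-0.25) = 0.2300
  C_21 = −[(-0.20)(0.90) − (-0.25)(-0.15)] = 0.2175
  C_22 = (0.80)(0.90) − (-0.25)(-0.25) = 0.6575
  C_23 = −[(0.80)(-0.15) − (-0.20)(-0.25)] = 0.1700
  C_31 = (-0.20)(0.00) − (-0.25)(0.65) = 0.1625
  C_32 = −[(0.80)(0.00) − (-0.25)(-0.45)] = 0.1125
  C_33 = (0.80)(0.65) − (-0.20)(-0.45) = 0.4300
det(I−A) = Σ_j (I−A)_1j·C_1j = (0.80)(0.5850) + (-0.20)(0.4050) + (-0.25)(0.2300) = 0.3295
adj(I−A) = Cᵀ =
  [ 0.5850   0.2175   0.1625]
  [ 0.4050   0.6575   0.1125]
  [ 0.2300   0.1700   0.4300]
(I − A)⁻¹ = adj(I−A) / det(I−A) ≈
  [   1.7754     0.6601     0.4932]
  [   1.2291     1.9954     0.3414]
  [   0.6980     0.5159     1.3050]
Δx = (I − A)⁻¹ Δd with Δd having -20 in the Sector 2 component and 0 elsewhere.
So Δx_2 = L_22 · (-20), where L_22 = adj(I−A)_22 / det(I−A) = 0.6575 / 0.3295.
Δx_2 = 0.6575 × (-20) / 0.3295 = -13.15 / 0.3295 ≈ -39.909.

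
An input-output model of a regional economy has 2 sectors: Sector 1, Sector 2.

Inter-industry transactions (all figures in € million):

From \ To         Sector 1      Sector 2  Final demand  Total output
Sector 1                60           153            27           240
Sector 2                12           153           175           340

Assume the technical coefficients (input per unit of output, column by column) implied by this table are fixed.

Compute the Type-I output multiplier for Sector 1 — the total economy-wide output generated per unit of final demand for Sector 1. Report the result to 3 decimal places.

Technical coefficients a_ij = z_ij / X_j:
  a_11 = 60/240 = 0.25, a_21 = 12/240 = 0.05
  a_12 = 153/340 = 0.45, a_22 = 153/340 = 0.45
I − A =
  [   0.75    -0.45]
  [  -0.05     0.55]
det(I−A) = (0.75)(0.55) − (-0.45)(-0.05) = 0.3900
adj(I−A) = [[0.55, 0.45], [0.05, 0.75]]
(I − A)⁻¹ = adj(I−A) / det(I−A) ≈
  [   1.4103     1.1538]
  [   0.1282     1.9231]
The output multiplier for sector j is the column-j sum of the Leontief inverse (I − A)⁻¹ = adj(I−A) / det(I−A).
Column 1 of adj(I−A): (0.55, 0.05); det(I−A) = 0.3900.
m_1 = (0.55 + 0.05) / 0.3900 = 0.60 / 0.3900 ≈ 1.538.

m_1 = 1.538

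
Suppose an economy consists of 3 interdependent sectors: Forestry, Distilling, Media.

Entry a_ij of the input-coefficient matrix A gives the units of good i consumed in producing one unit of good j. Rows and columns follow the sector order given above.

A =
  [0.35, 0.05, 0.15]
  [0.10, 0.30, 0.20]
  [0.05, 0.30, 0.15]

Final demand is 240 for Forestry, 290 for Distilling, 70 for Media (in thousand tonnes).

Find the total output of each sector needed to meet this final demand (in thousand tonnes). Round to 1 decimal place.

x_1 = 485.6, x_2 = 573.1, x_3 = 313.2

I − A =
  [   0.65    -0.05    -0.15]
  [  -0.10     0.70    -0.20]
  [  -0.05    -0.30     0.85]
Cofactors of I−A, C_ij = (−1)^(i+j)·(minor ij) (rows/columns in the sector order above):
  C_11 = (0.70)(0.85) − (-0.20)(-0.30) = 0.5350
  C_12 = −[(-0.10)(0.85) − (-0.20)(-0.05)] = 0.0950
  C_13 = (-0.10)(-0.30) − (0.70)(-0.05) = 0.0650
  C_21 = −[(-0.05)(0.85) − (-0.15)(-0.30)] = 0.0875
  C_22 = (0.65)(0.85) − (-0.15)(-0.05) = 0.5450
  C_23 = −[(0.65)(-0.30) − (-0.05)(-0.05)] = 0.1975
  C_31 = (-0.05)(-0.20) − (-0.15)(0.70) = 0.1150
  C_32 = −[(0.65)(-0.20) − (-0.15)(-0.10)] = 0.1450
  C_33 = (0.65)(0.70) − (-0.05)(-0.10) = 0.4500
det(I−A) = Σ_j (I−A)_1j·C_1j = (0.65)(0.5350) + (-0.05)(0.0950) + (-0.15)(0.0650) = 0.33325
adj(I−A) = Cᵀ =
  [ 0.5350   0.0875   0.1150]
  [ 0.0950   0.5450   0.1450]
  [ 0.0650   0.1975   0.4500]
(I − A)⁻¹ = adj(I−A) / det(I−A) ≈
  [   1.6054     0.2626     0.3451]
  [   0.2851     1.6354     0.4351]
  [   0.1950     0.5926     1.3503]
x = (I − A)⁻¹ d = adj(I−A)·d / det(I−A), with det(I−A) = 0.33325:
  x_1 = (0.5350·240 + 0.0875·290 + 0.1150·70) / 0.33325 = 161.825 / 0.33325 ≈ 485.6
  x_2 = (0.0950·240 + 0.5450·290 + 0.1450·70) / 0.33325 = 191.00 / 0.33325 ≈ 573.1
  x_3 = (0.0650·240 + 0.1975·290 + 0.4500·70) / 0.33325 = 104.375 / 0.33325 ≈ 313.2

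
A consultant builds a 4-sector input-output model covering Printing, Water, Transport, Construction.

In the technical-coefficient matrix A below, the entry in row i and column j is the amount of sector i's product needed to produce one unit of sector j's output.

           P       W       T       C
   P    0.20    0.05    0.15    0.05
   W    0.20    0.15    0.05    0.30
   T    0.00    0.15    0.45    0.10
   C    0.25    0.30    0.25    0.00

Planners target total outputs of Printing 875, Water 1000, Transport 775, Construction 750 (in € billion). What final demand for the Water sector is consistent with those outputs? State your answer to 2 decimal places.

I − A =
  [   0.80    -0.05    -0.15    -0.05]
  [  -0.20     0.85    -0.05    -0.30]
  [   0.00    -0.15     0.55    -0.10]
  [  -0.25    -0.30    -0.25     1.00]
d = (I − A) x:
  d_P = (+0.80)·875 + (-0.05)·1000 + (-0.15)·775 + (-0.05)·750 = 496.25
  d_W = (-0.20)·875 + (+0.85)·1000 + (-0.05)·775 + (-0.30)·750 = 411.25
  d_T = (+0.00)·875 + (-0.15)·1000 + (+0.55)·775 + (-0.10)·750 = 201.25
  d_C = (-0.25)·875 + (-0.30)·1000 + (-0.25)·775 + (+1.00)·750 = 37.50

d_W = 411.25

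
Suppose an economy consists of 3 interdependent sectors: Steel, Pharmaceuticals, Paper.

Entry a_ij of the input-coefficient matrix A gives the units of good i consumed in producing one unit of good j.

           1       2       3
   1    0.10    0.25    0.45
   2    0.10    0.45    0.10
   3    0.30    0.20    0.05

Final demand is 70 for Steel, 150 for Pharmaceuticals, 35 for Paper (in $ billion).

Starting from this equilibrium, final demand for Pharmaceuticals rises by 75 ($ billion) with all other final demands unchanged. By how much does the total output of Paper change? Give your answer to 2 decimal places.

I − A =
  [   0.90    -0.25    -0.45]
  [  -0.10     0.55    -0.10]
  [  -0.30    -0.20     0.95]
Cofactors of I−A, C_ij = (−1)^(i+j)·(minor ij) (rows/columns in the sector order above):
  C_11 = (0.55)(0.95) − (-0.10)(-0.20) = 0.5025
  C_12 = −[(-0.10)(0.95) − (-0.10)(-0.30)] = 0.1250
  C_13 = (-0.10)(-0.20) − (0.55)(-0.30) = 0.1850
  C_21 = −[(-0.25)(0.95) − (-0.45)(-0.20)] = 0.3275
  C_22 = (0.90)(0.95) − (-0.45)(-0.30) = 0.7200
  C_23 = −[(0.90)(-0.20) − (-0.25)(-0.30)] = 0.2550
  C_31 = (-0.25)(-0.10) − (-0.45)(0.55) = 0.2725
  C_32 = −[(0.90)(-0.10) − (-0.45)(-0.10)] = 0.1350
  C_33 = (0.90)(0.55) − (-0.25)(-0.10) = 0.4700
det(I−A) = Σ_j (I−A)_1j·C_1j = (0.90)(0.5025) + (-0.25)(0.1250) + (-0.45)(0.1850) = 0.33775
adj(I−A) = Cᵀ =
  [ 0.5025   0.3275   0.2725]
  [ 0.1250   0.7200   0.1350]
  [ 0.1850   0.2550   0.4700]
(I − A)⁻¹ = adj(I−A) / det(I−A) ≈
  [   1.4878     0.9697     0.8068]
  [   0.3701     2.1318     0.3997]
  [   0.5477     0.7550     1.3916]
Δx = (I − A)⁻¹ Δd with Δd having +75 in the Pharmaceuticals component and 0 elsewhere.
So Δx_3 = L_32 · (+75), where L_32 = adj(I−A)_32 / det(I−A) = 0.2550 / 0.33775.
Δx_3 = 0.2550 × (+75) / 0.33775 = 19.125 / 0.33775 ≈ 56.62.

Δx_3 = 56.62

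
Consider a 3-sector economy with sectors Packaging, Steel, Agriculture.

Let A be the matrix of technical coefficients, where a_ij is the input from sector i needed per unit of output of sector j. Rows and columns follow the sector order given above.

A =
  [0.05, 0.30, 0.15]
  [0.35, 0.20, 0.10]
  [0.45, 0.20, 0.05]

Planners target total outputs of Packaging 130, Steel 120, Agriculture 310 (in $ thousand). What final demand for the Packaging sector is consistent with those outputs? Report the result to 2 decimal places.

I − A =
  [   0.95    -0.30    -0.15]
  [  -0.35     0.80    -0.10]
  [  -0.45    -0.20     0.95]
d = (I − A) x:
  d_1 = (+0.95)·130 + (-0.30)·120 + (-0.15)·310 = 41.00
  d_2 = (-0.35)·130 + (+0.80)·120 + (-0.10)·310 = 19.50
  d_3 = (-0.45)·130 + (-0.20)·120 + (+0.95)·310 = 212.00

d_1 = 41.00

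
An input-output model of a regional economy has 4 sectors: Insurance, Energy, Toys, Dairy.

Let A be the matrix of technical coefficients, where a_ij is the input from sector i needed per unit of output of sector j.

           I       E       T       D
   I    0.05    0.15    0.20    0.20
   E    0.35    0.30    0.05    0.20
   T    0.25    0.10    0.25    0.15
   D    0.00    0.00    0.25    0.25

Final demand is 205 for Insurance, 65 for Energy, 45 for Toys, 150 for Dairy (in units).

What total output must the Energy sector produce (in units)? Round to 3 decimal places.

x_E = 406.694

I − A =
  [   0.95    -0.15    -0.20    -0.20]
  [  -0.35     0.70    -0.05    -0.20]
  [  -0.25    -0.10     0.75    -0.15]
  [   0.00     0.00    -0.25     0.75]
Compute the cofactors C_ij = (−1)^(i+j)·(3×3 minor ij) of I−A; the adjugate is their transpose:
adj(I−A) = Cᵀ =
  [ 0.358750   0.098750   0.153125   0.152625]
  [ 0.205625   0.448750   0.153125   0.205125]
  [ 0.157500   0.099375   0.459375   0.160375]
  [ 0.052500   0.033125   0.153125   0.410750]
det(I−A) = Σ_j (I−A)_1j·C_1j = (0.95)(0.358750) + (-0.15)(0.205625) + (-0.20)(0.157500) + (-0.20)(0.052500) = 0.26796875
(I − A)⁻¹ = adj(I−A) / det(I−A) ≈
  [   1.3388     0.3685     0.5714     0.5696]
  [   0.7673     1.6746     0.5714     0.7655]
  [   0.5878     0.3708     1.7143     0.5985]
  [   0.1959     0.1236     0.5714     1.5328]
x = (I − A)⁻¹ d = adj(I−A)·d / det(I−A), with det(I−A) = 0.26796875:
  x_I = (0.358750·205 + 0.098750·65 + 0.153125·45 + 0.152625·150) / 0.26796875 = 109.746875 / 0.26796875 ≈ 409.551
  x_E = (0.205625·205 + 0.448750·65 + 0.153125·45 + 0.205125·150) / 0.26796875 = 108.98125 / 0.26796875 ≈ 406.694
  x_T = (0.157500·205 + 0.099375·65 + 0.459375·45 + 0.160375·150) / 0.26796875 = 83.475 / 0.26796875 ≈ 311.510
  x_D = (0.052500·205 + 0.033125·65 + 0.153125·45 + 0.410750·150) / 0.26796875 = 81.41875 / 0.26796875 ≈ 303.837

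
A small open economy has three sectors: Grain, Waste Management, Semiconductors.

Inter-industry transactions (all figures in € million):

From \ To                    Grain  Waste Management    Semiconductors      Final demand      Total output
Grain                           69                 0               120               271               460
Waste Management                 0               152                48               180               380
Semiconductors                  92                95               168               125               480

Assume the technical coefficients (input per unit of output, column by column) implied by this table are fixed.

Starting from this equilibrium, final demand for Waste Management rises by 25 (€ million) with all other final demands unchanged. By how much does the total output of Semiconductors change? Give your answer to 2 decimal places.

Δx_S = 18.96

Technical coefficients a_ij = z_ij / X_j:
  a_GG = 69/460 = 0.15, a_WG = 0/460 = 0.00, a_SG = 92/460 = 0.20
  a_GW = 0/380 = 0.00, a_WW = 152/380 = 0.40, a_SW = 95/380 = 0.25
  a_GS = 120/480 = 0.25, a_WS = 48/480 = 0.10, a_SS = 168/480 = 0.35
I − A =
  [   0.85     0.00    -0.25]
  [   0.00     0.60    -0.10]
  [  -0.20    -0.25     0.65]
Cofactors of I−A, C_ij = (−1)^(i+j)·(minor ij) (rows/columns in the sector order above):
  C_11 = (0.60)(0.65) − (-0.10)(-0.25) = 0.3650
  C_12 = −[(0.00)(0.65) − (-0.10)(-0.20)] = 0.0200
  C_13 = (0.00)(-0.25) − (0.60)(-0.20) = 0.1200
  C_21 = −[(0.00)(0.65) − (-0.25)(-0.25)] = 0.0625
  C_22 = (0.85)(0.65) − (-0.25)(-0.20) = 0.5025
  C_23 = −[(0.85)(-0.25) − (0.00)(-0.20)] = 0.2125
  C_31 = (0.00)(-0.10) − (-0.25)(0.60) = 0.1500
  C_32 = −[(0.85)(-0.10) − (-0.25)(0.00)] = 0.0850
  C_33 = (0.85)(0.60) − (0.00)(0.00) = 0.5100
det(I−A) = Σ_j (I−A)_1j·C_1j = (0.85)(0.3650) + (0.00)(0.0200) + (-0.25)(0.1200) = 0.28025
adj(I−A) = Cᵀ =
  [ 0.3650   0.0625   0.1500]
  [ 0.0200   0.5025   0.0850]
  [ 0.1200   0.2125   0.5100]
(I − A)⁻¹ = adj(I−A) / det(I−A) ≈
  [   1.3024     0.2230     0.5352]
  [   0.0714     1.7930     0.3033]
  [   0.4282     0.7583     1.8198]
Δx = (I − A)⁻¹ Δd with Δd having +25 in the Waste Management component and 0 elsewhere.
So Δx_S = L_SW · (+25), where L_SW = adj(I−A)_SW / det(I−A) = 0.2125 / 0.28025.
Δx_S = 0.2125 × (+25) / 0.28025 = 5.3125 / 0.28025 ≈ 18.96.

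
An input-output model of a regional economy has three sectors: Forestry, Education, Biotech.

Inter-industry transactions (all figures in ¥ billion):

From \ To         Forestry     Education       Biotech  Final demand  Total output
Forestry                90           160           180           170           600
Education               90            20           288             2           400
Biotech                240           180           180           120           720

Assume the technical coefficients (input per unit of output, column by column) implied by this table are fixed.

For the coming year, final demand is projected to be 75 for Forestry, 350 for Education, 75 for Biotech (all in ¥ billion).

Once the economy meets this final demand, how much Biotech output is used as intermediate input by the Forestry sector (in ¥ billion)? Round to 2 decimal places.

Technical coefficients a_ij = z_ij / X_j:
  a_FF = 90/600 = 0.15, a_EF = 90/600 = 0.15, a_BF = 240/600 = 0.40
  a_FE = 160/400 = 0.40, a_EE = 20/400 = 0.05, a_BE = 180/400 = 0.45
  a_FB = 180/720 = 0.25, a_EB = 288/720 = 0.40, a_BB = 180/720 = 0.25
I − A =
  [   0.85    -0.40    -0.25]
  [  -0.15     0.95    -0.40]
  [  -0.40    -0.45     0.75]
Cofactors of I−A, C_ij = (−1)^(i+j)·(minor ij) (rows/columns in the sector order above):
  C_11 = (0.95)(0.75) − (-0.40)(-0.45) = 0.5325
  C_12 = −[(-0.15)(0.75) − (-0.40)(-0.40)] = 0.2725
  C_13 = (-0.15)(-0.45) − (0.95)(-0.40) = 0.4475
  C_21 = −[(-0.40)(0.75) − (-0.25)(-0.45)] = 0.4125
  C_22 = (0.85)(0.75) − (-0.25)(-0.40) = 0.5375
  C_23 = −[(0.85)(-0.45) − (-0.40)(-0.40)] = 0.5425
  C_31 = (-0.40)(-0.40) − (-0.25)(0.95) = 0.3975
  C_32 = −[(0.85)(-0.40) − (-0.25)(-0.15)] = 0.3775
  C_33 = (0.85)(0.95) − (-0.40)(-0.15) = 0.7475
det(I−A) = Σ_j (I−A)_1j·C_1j = (0.85)(0.5325) + (-0.40)(0.2725) + (-0.25)(0.4475) = 0.23175
adj(I−A) = Cᵀ =
  [ 0.5325   0.4125   0.3975]
  [ 0.2725   0.5375   0.3775]
  [ 0.4475   0.5425   0.7475]
(I − A)⁻¹ = adj(I−A) / det(I−A) ≈
  [   2.2977     1.7799     1.7152]
  [   1.1758     2.3193     1.6289]
  [   1.9310     2.3409     3.2255]
First solve x = (I − A)⁻¹ d = adj(I−A)·d / det(I−A); in particular x_F = (0.5325·75 + 0.4125·350 + 0.3975·75) / 0.23175 = 214.125 / 0.23175 ≈ 923.9482.
Intermediate flow from B to F: z_BF = a_BF · x_F = 0.40 × 214.125 / 0.23175 = 85.65 / 0.23175 ≈ 369.58.

z_BF = 369.58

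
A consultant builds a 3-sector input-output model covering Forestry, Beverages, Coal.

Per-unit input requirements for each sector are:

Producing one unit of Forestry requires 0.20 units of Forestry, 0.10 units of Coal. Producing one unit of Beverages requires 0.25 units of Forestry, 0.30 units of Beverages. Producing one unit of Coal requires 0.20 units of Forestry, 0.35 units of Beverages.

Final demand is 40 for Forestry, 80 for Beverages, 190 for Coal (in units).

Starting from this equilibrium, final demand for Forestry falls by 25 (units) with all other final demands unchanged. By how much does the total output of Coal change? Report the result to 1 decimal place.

Δx_C = -3.3

I − A =
  [   0.80    -0.25    -0.20]
  [   0.00     0.70    -0.35]
  [  -0.10     0.00     1.00]
Cofactors of I−A, C_ij = (−1)^(i+j)·(minor ij) (rows/columns in the sector order above):
  C_11 = (0.70)(1.00) − (-0.35)(0.00) = 0.7000
  C_12 = −[(0.00)(1.00) − (-0.35)(-0.10)] = 0.0350
  C_13 = (0.00)(0.00) − (0.70)(-0.10) = 0.0700
  C_21 = −[(-0.25)(1.00) − (-0.20)(0.00)] = 0.2500
  C_22 = (0.80)(1.00) − (-0.20)(-0.10) = 0.7800
  C_23 = −[(0.80)(0.00) − (-0.25)(-0.10)] = 0.0250
  C_31 = (-0.25)(-0.35) − (-0.20)(0.70) = 0.2275
  C_32 = −[(0.80)(-0.35) − (-0.20)(0.00)] = 0.2800
  C_33 = (0.80)(0.70) − (-0.25)(0.00) = 0.5600
det(I−A) = Σ_j (I−A)_1j·C_1j = (0.80)(0.7000) + (-0.25)(0.0350) + (-0.20)(0.0700) = 0.53725
adj(I−A) = Cᵀ =
  [ 0.7000   0.2500   0.2275]
  [ 0.0350   0.7800   0.2800]
  [ 0.0700   0.0250   0.5600]
(I − A)⁻¹ = adj(I−A) / det(I−A) ≈
  [   1.3029     0.4653     0.4235]
  [   0.0651     1.4518     0.5212]
  [   0.1303     0.0465     1.0423]
Δx = (I − A)⁻¹ Δd with Δd having -25 in the Forestry component and 0 elsewhere.
So Δx_C = L_CF · (-25), where L_CF = adj(I−A)_CF / det(I−A) = 0.0700 / 0.53725.
Δx_C = 0.0700 × (-25) / 0.53725 = -1.75 / 0.53725 ≈ -3.3.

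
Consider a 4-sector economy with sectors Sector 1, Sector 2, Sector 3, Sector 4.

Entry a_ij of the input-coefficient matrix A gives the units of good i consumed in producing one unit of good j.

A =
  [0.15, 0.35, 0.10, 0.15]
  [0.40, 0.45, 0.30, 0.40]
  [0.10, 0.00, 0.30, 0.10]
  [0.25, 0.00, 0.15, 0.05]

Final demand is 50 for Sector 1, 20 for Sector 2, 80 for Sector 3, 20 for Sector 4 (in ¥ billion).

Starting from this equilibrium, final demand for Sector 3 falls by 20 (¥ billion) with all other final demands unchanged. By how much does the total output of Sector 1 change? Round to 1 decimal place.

Δx_1 = -24.5

I − A =
  [   0.85    -0.35    -0.10    -0.15]
  [  -0.40     0.55    -0.30    -0.40]
  [  -0.10     0.00     0.70    -0.10]
  [  -0.25     0.00    -0.15     0.95]
Compute the cofactors C_ij = (−1)^(i+j)·(3×3 minor ij) of I−A; the adjugate is their transpose:
adj(I−A) = Cᵀ =
  [ 0.357500   0.227500   0.185375   0.171750]
  [ 0.372000   0.512000   0.339000   0.310000]
  [ 0.066000   0.042000   0.255500   0.055000]
  [ 0.104500   0.066500   0.089125   0.213250]
det(I−A) = Σ_j (I−A)_1j·C_1j = (0.85)(0.357500) + (-0.35)(0.372000) + (-0.10)(0.066000) + (-0.15)(0.104500) = 0.1514
(I − A)⁻¹ = adj(I−A) / det(I−A) ≈
  [   2.3613     1.5026     1.2244     1.1344]
  [   2.4571     3.3818     2.2391     2.0476]
  [   0.4359     0.2774     1.6876     0.3633]
  [   0.6902     0.4392     0.5887     1.4085]
Δx = (I − A)⁻¹ Δd with Δd having -20 in the Sector 3 component and 0 elsewhere.
So Δx_1 = L_13 · (-20), where L_13 = adj(I−A)_13 / det(I−A) = 0.185375 / 0.1514.
Δx_1 = 0.185375 × (-20) / 0.1514 = -3.7075 / 0.1514 ≈ -24.5.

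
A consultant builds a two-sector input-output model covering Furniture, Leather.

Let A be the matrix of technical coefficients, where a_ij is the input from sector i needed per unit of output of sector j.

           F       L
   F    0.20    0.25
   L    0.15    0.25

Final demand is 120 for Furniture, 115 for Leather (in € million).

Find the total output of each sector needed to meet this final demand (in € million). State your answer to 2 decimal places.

I − A =
  [   0.80    -0.25]
  [  -0.15     0.75]
det(I−A) = (0.80)(0.75) − (-0.25)(-0.15) = 0.5625
adj(I−A) = [[0.75, 0.25], [0.15, 0.80]]
(I − A)⁻¹ = adj(I−A) / det(I−A) ≈
  [   1.3333     0.4444]
  [   0.2667     1.4222]
x = (I − A)⁻¹ d = adj(I−A)·d / det(I−A), with det(I−A) = 0.5625:
  x_F = (0.75·120 + 0.25·115) / 0.5625 = 118.75 / 0.5625 ≈ 211.11
  x_L = (0.15·120 + 0.80·115) / 0.5625 = 110.00 / 0.5625 ≈ 195.56

x_F = 211.11, x_L = 195.56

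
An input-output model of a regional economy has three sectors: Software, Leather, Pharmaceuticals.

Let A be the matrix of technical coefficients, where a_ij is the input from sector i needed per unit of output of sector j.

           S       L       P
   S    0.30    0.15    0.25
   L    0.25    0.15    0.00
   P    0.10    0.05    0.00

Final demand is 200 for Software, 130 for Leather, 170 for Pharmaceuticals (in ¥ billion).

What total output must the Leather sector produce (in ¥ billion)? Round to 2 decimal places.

x_L = 278.31

I − A =
  [   0.70    -0.15    -0.25]
  [  -0.25     0.85     0.00]
  [  -0.10    -0.05     1.00]
Cofactors of I−A, C_ij = (−1)^(i+j)·(minor ij) (rows/columns in the sector order above):
  C_11 = (0.85)(1.00) − (0.00)(-0.05) = 0.8500
  C_12 = −[(-0.25)(1.00) − (0.00)(-0.10)] = 0.2500
  C_13 = (-0.25)(-0.05) − (0.85)(-0.10) = 0.0975
  C_21 = −[(-0.15)(1.00) − (-0.25)(-0.05)] = 0.1625
  C_22 = (0.70)(1.00) − (-0.25)(-0.10) = 0.6750
  C_23 = −[(0.70)(-0.05) − (-0.15)(-0.10)] = 0.0500
  C_31 = (-0.15)(0.00) − (-0.25)(0.85) = 0.2125
  C_32 = −[(0.70)(0.00) − (-0.25)(-0.25)] = 0.0625
  C_33 = (0.70)(0.85) − (-0.15)(-0.25) = 0.5575
det(I−A) = Σ_j (I−A)_1j·C_1j = (0.70)(0.8500) + (-0.15)(0.2500) + (-0.25)(0.0975) = 0.533125
adj(I−A) = Cᵀ =
  [ 0.8500   0.1625   0.2125]
  [ 0.2500   0.6750   0.0625]
  [ 0.0975   0.0500   0.5575]
(I − A)⁻¹ = adj(I−A) / det(I−A) ≈
  [   1.5944     0.3048     0.3986]
  [   0.4689     1.2661     0.1172]
  [   0.1829     0.0938     1.0457]
x = (I − A)⁻¹ d = adj(I−A)·d / det(I−A), with det(I−A) = 0.533125:
  x_S = (0.8500·200 + 0.1625·130 + 0.2125·170) / 0.533125 = 227.25 / 0.533125 ≈ 426.26
  x_L = (0.2500·200 + 0.6750·130 + 0.0625·170) / 0.533125 = 148.375 / 0.533125 ≈ 278.31
  x_P = (0.0975·200 + 0.0500·130 + 0.5575·170) / 0.533125 = 120.775 / 0.533125 ≈ 226.54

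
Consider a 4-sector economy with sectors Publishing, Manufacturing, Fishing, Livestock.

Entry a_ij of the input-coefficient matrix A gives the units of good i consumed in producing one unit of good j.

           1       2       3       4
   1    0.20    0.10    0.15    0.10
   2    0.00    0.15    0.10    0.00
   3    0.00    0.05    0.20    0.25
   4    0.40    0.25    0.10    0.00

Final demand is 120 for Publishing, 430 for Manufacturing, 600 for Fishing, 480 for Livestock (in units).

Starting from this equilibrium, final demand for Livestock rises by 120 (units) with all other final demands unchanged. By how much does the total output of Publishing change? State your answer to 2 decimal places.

Δx_1 = 25.62

I − A =
  [   0.80    -0.10    -0.15    -0.10]
  [   0.00     0.85    -0.10     0.00]
  [   0.00    -0.05     0.80    -0.25]
  [  -0.40    -0.25    -0.10     1.00]
Compute the cofactors C_ij = (−1)^(i+j)·(3×3 minor ij) of I−A; the adjugate is their transpose:
adj(I−A) = Cᵀ =
  [ 0.647500   0.114875   0.148500   0.101875]
  [ 0.010000   0.573000   0.076000   0.020000]
  [ 0.085000   0.098000   0.646000   0.170000]
  [ 0.270000   0.199000   0.143000   0.540000]
det(I−A) = Σ_j (I−A)_1j·C_1j = (0.80)(0.647500) + (-0.10)(0.010000) + (-0.15)(0.085000) + (-0.10)(0.270000) = 0.47725
(I − A)⁻¹ = adj(I−A) / det(I−A) ≈
  [   1.3567     0.2407     0.3112     0.2135]
  [   0.0210     1.2006     0.1592     0.0419]
  [   0.1781     0.2053     1.3536     0.3562]
  [   0.5657     0.4170     0.2996     1.1315]
Δx = (I − A)⁻¹ Δd with Δd having +120 in the Livestock component and 0 elsewhere.
So Δx_1 = L_14 · (+120), where L_14 = adj(I−A)_14 / det(I−A) = 0.101875 / 0.47725.
Δx_1 = 0.101875 × (+120) / 0.47725 = 12.225 / 0.47725 ≈ 25.62.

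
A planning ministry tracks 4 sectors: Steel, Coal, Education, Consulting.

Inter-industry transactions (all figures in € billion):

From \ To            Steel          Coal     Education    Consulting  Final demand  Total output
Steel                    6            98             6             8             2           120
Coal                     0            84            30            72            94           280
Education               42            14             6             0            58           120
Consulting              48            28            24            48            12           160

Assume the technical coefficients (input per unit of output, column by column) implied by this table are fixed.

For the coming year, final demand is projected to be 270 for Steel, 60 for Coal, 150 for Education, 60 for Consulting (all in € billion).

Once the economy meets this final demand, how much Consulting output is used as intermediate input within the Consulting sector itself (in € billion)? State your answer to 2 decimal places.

Technical coefficients a_ij = z_ij / X_j:
  a_11 = 6/120 = 0.05, a_21 = 0/120 = 0.00, a_31 = 42/120 = 0.35, a_41 = 48/120 = 0.40
  a_12 = 98/280 = 0.35, a_22 = 84/280 = 0.30, a_32 = 14/280 = 0.05, a_42 = 28/280 = 0.10
  a_13 = 6/120 = 0.05, a_23 = 30/120 = 0.25, a_33 = 6/120 = 0.05, a_43 = 24/120 = 0.20
  a_14 = 8/160 = 0.05, a_24 = 72/160 = 0.45, a_34 = 0/160 = 0.00, a_44 = 48/160 = 0.30
I − A =
  [   0.95    -0.35    -0.05    -0.05]
  [   0.00     0.70    -0.25    -0.45]
  [  -0.35    -0.05     0.95     0.00]
  [  -0.40    -0.10    -0.20     0.70]
Compute the cofactors C_ij = (−1)^(i+j)·(3×3 minor ij) of I−A; the adjugate is their transpose:
adj(I−A) = Cᵀ =
  [ 0.409500   0.239750   0.123250   0.183375]
  [ 0.263750   0.597000   0.255750   0.402625]
  [ 0.164750   0.119750   0.345750   0.088750]
  [ 0.318750   0.256500   0.205750   0.577000]
det(I−A) = Σ_j (I−A)_1j·C_1j = (0.95)(0.409500) + (-0.35)(0.263750) + (-0.05)(0.164750) + (-0.05)(0.318750) = 0.2725375
(I − A)⁻¹ = adj(I−A) / det(I−A) ≈
  [   1.5025     0.8797     0.4522     0.6728]
  [   0.9678     2.1905     0.9384     1.4773]
  [   0.6045     0.4394     1.2686     0.3256]
  [   1.1696     0.9412     0.7549     2.1171]
First solve x = (I − A)⁻¹ d = adj(I−A)·d / det(I−A); in particular x_4 = (0.318750·270 + 0.256500·60 + 0.205750·150 + 0.577000·60) / 0.2725375 = 166.935 / 0.2725375 ≈ 612.5212.
Intermediate flow from 4 to 4: z_44 = a_44 · x_4 = 0.30 × 166.935 / 0.2725375 = 50.0805 / 0.2725375 ≈ 183.76.

z_44 = 183.76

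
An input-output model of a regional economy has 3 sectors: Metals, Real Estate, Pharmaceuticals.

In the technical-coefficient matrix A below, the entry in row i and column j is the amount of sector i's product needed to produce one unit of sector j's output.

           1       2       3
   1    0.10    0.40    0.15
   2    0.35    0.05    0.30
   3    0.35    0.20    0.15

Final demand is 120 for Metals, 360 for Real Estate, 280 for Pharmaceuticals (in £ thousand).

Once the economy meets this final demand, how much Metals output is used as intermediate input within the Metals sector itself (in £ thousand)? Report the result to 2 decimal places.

z_11 = 65.67

I − A =
  [   0.90    -0.40    -0.15]
  [  -0.35     0.95    -0.30]
  [  -0.35    -0.20     0.85]
Cofactors of I−A, C_ij = (−1)^(i+j)·(minor ij) (rows/columns in the sector order above):
  C_11 = (0.95)(0.85) − (-0.30)(-0.20) = 0.7475
  C_12 = −[(-0.35)(0.85) − (-0.30)(-0.35)] = 0.4025
  C_13 = (-0.35)(-0.20) − (0.95)(-0.35) = 0.4025
  C_21 = −[(-0.40)(0.85) − (-0.15)(-0.20)] = 0.3700
  C_22 = (0.90)(0.85) − (-0.15)(-0.35) = 0.7125
  C_23 = −[(0.90)(-0.20) − (-0.40)(-0.35)] = 0.3200
  C_31 = (-0.40)(-0.30) − (-0.15)(0.95) = 0.2625
  C_32 = −[(0.90)(-0.30) − (-0.15)(-0.35)] = 0.3225
  C_33 = (0.90)(0.95) − (-0.40)(-0.35) = 0.7150
det(I−A) = Σ_j (I−A)_1j·C_1j = (0.90)(0.7475) + (-0.40)(0.4025) + (-0.15)(0.4025) = 0.451375
adj(I−A) = Cᵀ =
  [ 0.7475   0.3700   0.2625]
  [ 0.4025   0.7125   0.3225]
  [ 0.4025   0.3200   0.7150]
(I − A)⁻¹ = adj(I−A) / det(I−A) ≈
  [   1.6561     0.8197     0.5816]
  [   0.8917     1.5785     0.7145]
  [   0.8917     0.7089     1.5840]
First solve x = (I − A)⁻¹ d = adj(I−A)·d / det(I−A); in particular x_1 = (0.7475·120 + 0.3700·360 + 0.2625·280) / 0.451375 = 296.40 / 0.451375 ≈ 656.6602.
Intermediate flow from 1 to 1: z_11 = a_11 · x_1 = 0.10 × 296.40 / 0.451375 = 29.64 / 0.451375 ≈ 65.67.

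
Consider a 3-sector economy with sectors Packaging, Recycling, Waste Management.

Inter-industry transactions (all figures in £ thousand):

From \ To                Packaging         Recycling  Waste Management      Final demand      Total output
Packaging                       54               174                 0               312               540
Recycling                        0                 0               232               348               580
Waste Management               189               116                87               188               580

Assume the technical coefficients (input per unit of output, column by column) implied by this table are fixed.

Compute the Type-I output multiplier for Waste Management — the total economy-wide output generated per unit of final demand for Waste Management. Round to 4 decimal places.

Technical coefficients a_ij = z_ij / X_j:
  a_11 = 54/540 = 0.10, a_21 = 0/540 = 0.00, a_31 = 189/540 = 0.35
  a_12 = 174/580 = 0.30, a_22 = 0/580 = 0.00, a_32 = 116/580 = 0.20
  a_13 = 0/580 = 0.00, a_23 = 232/580 = 0.40, a_33 = 87/580 = 0.15
I − A =
  [   0.90    -0.30     0.00]
  [   0.00     1.00    -0.40]
  [  -0.35    -0.20     0.85]
Cofactors of I−A, C_ij = (−1)^(i+j)·(minor ij) (rows/columns in the sector order above):
  C_11 = (1.00)(0.85) − (-0.40)(-0.20) = 0.7700
  C_12 = −[(0.00)(0.85) − (-0.40)(-0.35)] = 0.1400
  C_13 = (0.00)(-0.20) − (1.00)(-0.35) = 0.3500
  C_21 = −[(-0.30)(0.85) − (0.00)(-0.20)] = 0.2550
  C_22 = (0.90)(0.85) − (0.00)(-0.35) = 0.7650
  C_23 = −[(0.90)(-0.20) − (-0.30)(-0.35)] = 0.2850
  C_31 = (-0.30)(-0.40) − (0.00)(1.00) = 0.1200
  C_32 = −[(0.90)(-0.40) − (0.00)(0.00)] = 0.3600
  C_33 = (0.90)(1.00) − (-0.30)(0.00) = 0.9000
det(I−A) = Σ_j (I−A)_1j·C_1j = (0.90)(0.7700) + (-0.30)(0.1400) + (0.00)(0.3500) = 0.6510
adj(I−A) = Cᵀ =
  [ 0.7700   0.2550   0.1200]
  [ 0.1400   0.7650   0.3600]
  [ 0.3500   0.2850   0.9000]
(I − A)⁻¹ = adj(I−A) / det(I−A) ≈
  [   1.18280     0.39171     0.18433]
  [   0.21505     1.17512     0.55300]
  [   0.53763     0.43779     1.38249]
The output multiplier for sector j is the column-j sum of the Leontief inverse (I − A)⁻¹ = adj(I−A) / det(I−A).
Column 3 of adj(I−A): (0.1200, 0.3600, 0.9000); det(I−A) = 0.6510.
m_3 = (0.1200 + 0.3600 + 0.9000) / 0.6510 = 1.38 / 0.6510 ≈ 2.1198.

m_3 = 2.1198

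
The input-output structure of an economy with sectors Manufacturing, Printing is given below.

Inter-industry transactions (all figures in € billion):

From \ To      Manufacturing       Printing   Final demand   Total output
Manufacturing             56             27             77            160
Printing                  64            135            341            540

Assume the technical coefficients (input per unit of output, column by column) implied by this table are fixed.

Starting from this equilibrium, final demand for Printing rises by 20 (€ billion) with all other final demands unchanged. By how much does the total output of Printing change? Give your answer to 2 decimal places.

Technical coefficients a_ij = z_ij / X_j:
  a_11 = 56/160 = 0.35, a_21 = 64/160 = 0.40
  a_12 = 27/540 = 0.05, a_22 = 135/540 = 0.25
I − A =
  [   0.65    -0.05]
  [  -0.40     0.75]
det(I−A) = (0.65)(0.75) − (-0.05)(-0.40) = 0.4675
adj(I−A) = [[0.75, 0.05], [0.40, 0.65]]
(I − A)⁻¹ = adj(I−A) / det(I−A) ≈
  [   1.6043     0.1070]
  [   0.8556     1.3904]
Δx = (I − A)⁻¹ Δd with Δd having +20 in the Printing component and 0 elsewhere.
So Δx_2 = L_22 · (+20), where L_22 = adj(I−A)_22 / det(I−A) = 0.65 / 0.4675.
Δx_2 = 0.65 × (+20) / 0.4675 = 13.00 / 0.4675 ≈ 27.81.

Δx_2 = 27.81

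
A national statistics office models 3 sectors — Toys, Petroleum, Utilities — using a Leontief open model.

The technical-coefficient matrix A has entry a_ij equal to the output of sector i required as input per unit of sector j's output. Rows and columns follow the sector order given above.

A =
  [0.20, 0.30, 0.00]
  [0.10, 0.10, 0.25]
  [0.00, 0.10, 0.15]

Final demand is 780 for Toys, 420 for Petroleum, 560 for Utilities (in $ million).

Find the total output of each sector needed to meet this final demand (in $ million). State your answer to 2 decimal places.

I − A =
  [   0.80    -0.30     0.00]
  [  -0.10     0.90    -0.25]
  [   0.00    -0.10     0.85]
Cofactors of I−A, C_ij = (−1)^(i+j)·(minor ij) (rows/columns in the sector order above):
  C_11 = (0.90)(0.85) − (-0.25)(-0.10) = 0.7400
  C_12 = −[(-0.10)(0.85) − (-0.25)(0.00)] = 0.0850
  C_13 = (-0.10)(-0.10) − (0.90)(0.00) = 0.0100
  C_21 = −[(-0.30)(0.85) − (0.00)(-0.10)] = 0.2550
  C_22 = (0.80)(0.85) − (0.00)(0.00) = 0.6800
  C_23 = −[(0.80)(-0.10) − (-0.30)(0.00)] = 0.0800
  C_31 = (-0.30)(-0.25) − (0.00)(0.90) = 0.0750
  C_32 = −[(0.80)(-0.25) − (0.00)(-0.10)] = 0.2000
  C_33 = (0.80)(0.90) − (-0.30)(-0.10) = 0.6900
det(I−A) = Σ_j (I−A)_1j·C_1j = (0.80)(0.7400) + (-0.30)(0.0850) + (0.00)(0.0100) = 0.5665
adj(I−A) = Cᵀ =
  [ 0.7400   0.2550   0.0750]
  [ 0.0850   0.6800   0.2000]
  [ 0.0100   0.0800   0.6900]
(I − A)⁻¹ = adj(I−A) / det(I−A) ≈
  [   1.3063     0.4501     0.1324]
  [   0.1500     1.2004     0.3530]
  [   0.0177     0.1412     1.2180]
x = (I − A)⁻¹ d = adj(I−A)·d / det(I−A), with det(I−A) = 0.5665:
  x_T = (0.7400·780 + 0.2550·420 + 0.0750·560) / 0.5665 = 726.30 / 0.5665 ≈ 1282.08
  x_P = (0.0850·780 + 0.6800·420 + 0.2000·560) / 0.5665 = 463.90 / 0.5665 ≈ 818.89
  x_U = (0.0100·780 + 0.0800·420 + 0.6900·560) / 0.5665 = 427.80 / 0.5665 ≈ 755.16

x_T = 1282.08, x_P = 818.89, x_U = 755.16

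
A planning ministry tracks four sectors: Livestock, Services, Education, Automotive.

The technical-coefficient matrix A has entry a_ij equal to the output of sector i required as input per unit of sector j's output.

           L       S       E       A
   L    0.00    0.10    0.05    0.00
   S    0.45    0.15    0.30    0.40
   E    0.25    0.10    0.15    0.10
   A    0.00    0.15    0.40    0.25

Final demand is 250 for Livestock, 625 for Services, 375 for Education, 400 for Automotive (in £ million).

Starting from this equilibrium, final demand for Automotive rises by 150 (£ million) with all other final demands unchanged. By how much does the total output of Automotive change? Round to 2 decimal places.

I − A =
  [   1.00    -0.10    -0.05     0.00]
  [  -0.45     0.85    -0.30    -0.40]
  [  -0.25    -0.10     0.85    -0.10]
  [   0.00    -0.15    -0.40     0.75]
Compute the cofactors C_ij = (−1)^(i+j)·(3×3 minor ij) of I−A; the adjugate is their transpose:
adj(I−A) = Cᵀ =
  [ 0.413875   0.064250   0.067375   0.043250]
  [ 0.365125   0.588125   0.401875   0.367250]
  [ 0.184875   0.108750   0.543750   0.130500]
  [ 0.171625   0.175625   0.370375   0.633875]
det(I−A) = Σ_j (I−A)_1j·C_1j = (1.00)(0.413875) + (-0.10)(0.365125) + (-0.05)(0.184875) + (0.00)(0.171625) = 0.36811875
(I − A)⁻¹ = adj(I−A) / det(I−A) ≈
  [   1.1243     0.1745     0.1830     0.1175]
  [   0.9919     1.5977     1.0917     0.9976]
  [   0.5022     0.2954     1.4771     0.3545]
  [   0.4662     0.4771     1.0061     1.7219]
Δx = (I − A)⁻¹ Δd with Δd having +150 in the Automotive component and 0 elsewhere.
So Δx_A = L_AA · (+150), where L_AA = adj(I−A)_AA / det(I−A) = 0.633875 / 0.36811875.
Δx_A = 0.633875 × (+150) / 0.36811875 = 95.08125 / 0.36811875 ≈ 258.29.

Δx_A = 258.29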